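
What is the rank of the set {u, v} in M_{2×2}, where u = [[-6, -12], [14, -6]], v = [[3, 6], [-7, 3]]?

Pass to coordinate vectors with respect to the basis {E₁₁, E₁₂, E₂₁, E₂₂}.
Put the 4×2 matrix [u|v] into echelon form.
The echelon form has 1 nonzero row, so the rank is 1.

rank 1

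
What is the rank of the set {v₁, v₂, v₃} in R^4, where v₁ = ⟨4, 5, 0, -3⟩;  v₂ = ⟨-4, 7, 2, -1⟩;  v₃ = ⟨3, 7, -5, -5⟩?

Row-reduce the 3×4 matrix with these as rows.
There are 3 pivot columns, so rank = 3.

3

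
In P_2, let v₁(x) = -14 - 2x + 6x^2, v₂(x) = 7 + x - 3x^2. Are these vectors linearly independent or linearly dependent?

Write each element as a coordinate vector in ℝ³ using {1, x, x^2}.
One vector is a scalar multiple of another, so the set is dependent.

linearly dependent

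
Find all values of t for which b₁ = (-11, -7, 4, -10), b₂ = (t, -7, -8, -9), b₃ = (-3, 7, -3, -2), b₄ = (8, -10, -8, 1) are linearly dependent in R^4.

t = -21/5

Place the vectors as rows of a 4×4 matrix; dependence ⇔ determinant zero.
Expanding, det = -1045*t - 4389.
Setting this to zero gives t = -21/5.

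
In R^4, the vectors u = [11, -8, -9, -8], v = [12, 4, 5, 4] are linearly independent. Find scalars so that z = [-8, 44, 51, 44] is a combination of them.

Write z = α₁u + α₂v and equate components.
Row-reducing the augmented matrix gives the unique coefficients (α₁, α₂) = (-4, 3).

z = -4u + 3v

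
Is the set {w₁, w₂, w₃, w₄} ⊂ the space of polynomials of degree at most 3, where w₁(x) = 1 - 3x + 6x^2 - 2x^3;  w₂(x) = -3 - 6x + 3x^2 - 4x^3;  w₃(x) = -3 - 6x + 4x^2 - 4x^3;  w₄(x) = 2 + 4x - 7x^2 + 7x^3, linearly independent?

Write each element as a coordinate vector in ℝ⁴ using {1, x, …, x^3}.
Row-reduce the matrix whose columns are w₁, w₂, w₃, w₄.
The reduction yields 4 nonzero rows, so the rank is 4.
Since rank = 4 (the number of vectors), the set is linearly independent.

linearly independent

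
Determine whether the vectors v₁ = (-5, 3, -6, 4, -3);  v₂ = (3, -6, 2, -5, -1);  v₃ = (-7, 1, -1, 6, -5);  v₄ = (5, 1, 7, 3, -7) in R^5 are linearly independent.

linearly independent

Place the vectors as rows of a 4×5 matrix and reduce to echelon form.
The reduction yields 4 nonzero rows, so the rank is 4.
Since rank = 4 (the number of vectors), the set is linearly independent.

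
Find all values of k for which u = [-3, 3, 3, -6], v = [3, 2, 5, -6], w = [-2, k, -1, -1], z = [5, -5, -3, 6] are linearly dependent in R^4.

k = -7/4

The set is linearly dependent precisely when det[u; v; w; z] = 0.
Expanding, det = -24*k - 42.
Setting this to zero gives k = -7/4.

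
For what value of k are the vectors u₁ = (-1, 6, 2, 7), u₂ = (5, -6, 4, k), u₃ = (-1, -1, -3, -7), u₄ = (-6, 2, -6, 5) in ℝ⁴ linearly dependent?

k = -5/2

The set is linearly dependent precisely when det[u₁; u₂; u₃; u₄] = 0.
Cofactor expansion gives det = 44*k + 110.
Solving 44*k + 110 = 0 yields k = -5/2.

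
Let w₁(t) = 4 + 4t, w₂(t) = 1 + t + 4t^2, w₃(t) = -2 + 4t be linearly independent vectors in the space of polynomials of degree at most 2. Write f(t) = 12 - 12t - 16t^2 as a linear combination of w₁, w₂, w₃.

Work in coordinates with respect to the standard basis {1, t, t^2}.
Solve the system with w₁, w₂, w₃ as columns and f as the right-hand side.
Back-substitution yields (α₁, α₂, α₃) = (2, -4, -4).

f = 2w₁ - 4w₂ - 4w₃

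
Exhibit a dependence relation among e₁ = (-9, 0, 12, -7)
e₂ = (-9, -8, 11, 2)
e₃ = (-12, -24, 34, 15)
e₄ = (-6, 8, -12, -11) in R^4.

Set up α₁e₁ + … + α₄e₄ = 0 and solve the homogeneous system.
One solution (up to scaling) is (0, 2, -1, -1).

2e₂ - e₃ - e₄ = 0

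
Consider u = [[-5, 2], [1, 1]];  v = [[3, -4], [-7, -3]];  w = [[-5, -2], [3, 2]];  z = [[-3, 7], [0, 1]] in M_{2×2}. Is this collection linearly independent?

Write each element as a coordinate vector in ℝ⁴ using {E₁₁, E₁₂, E₂₁, E₂₂}.
Form the 4×4 matrix with these as columns; its determinant is 146.
A nonzero determinant means the columns are linearly independent.

linearly independent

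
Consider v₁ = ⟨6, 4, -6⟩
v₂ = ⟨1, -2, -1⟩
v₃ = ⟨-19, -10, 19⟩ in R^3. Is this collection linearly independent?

Form the 3×3 matrix with these as columns; its determinant is 0.
A zero determinant means the columns are linearly dependent.
Indeed 3v₁ + v₂ + v₃ = 0.

linearly dependent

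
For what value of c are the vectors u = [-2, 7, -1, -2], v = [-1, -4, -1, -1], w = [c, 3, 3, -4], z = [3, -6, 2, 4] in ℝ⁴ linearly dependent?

Place the vectors as rows of a 4×4 matrix; dependence ⇔ determinant zero.
Expanding, det = 54 - 8*c.
Solving 54 - 8*c = 0 yields c = 27/4.

c = 27/4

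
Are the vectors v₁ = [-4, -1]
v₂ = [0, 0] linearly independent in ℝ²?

One of the vectors is the zero vector, so the set is linearly dependent.

linearly dependent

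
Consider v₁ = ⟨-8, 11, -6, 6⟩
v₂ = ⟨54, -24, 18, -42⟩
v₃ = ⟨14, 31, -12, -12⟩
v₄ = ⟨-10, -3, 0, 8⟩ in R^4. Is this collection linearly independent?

linearly dependent

Row-reduce the matrix whose columns are v₁, v₂, v₃, v₄.
The reduction yields 2 nonzero rows, so the rank is 2.
Since rank 2 < 4, the set is linearly dependent.
Indeed 5v₁ + v₂ - v₃ = 0.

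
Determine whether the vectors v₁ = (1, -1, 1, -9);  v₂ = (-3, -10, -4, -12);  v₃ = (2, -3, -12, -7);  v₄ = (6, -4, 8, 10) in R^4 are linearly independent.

linearly independent

Form the 4×4 matrix with these as columns; its determinant is 10834.
A nonzero determinant means the columns are linearly independent.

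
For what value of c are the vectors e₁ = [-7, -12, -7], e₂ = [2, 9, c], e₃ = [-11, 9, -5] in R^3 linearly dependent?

Place the vectors as rows of a 3×3 matrix; dependence ⇔ determinant zero.
Expanding, det = 195*c - 624.
This vanishes exactly when c = 16/5.

c = 16/5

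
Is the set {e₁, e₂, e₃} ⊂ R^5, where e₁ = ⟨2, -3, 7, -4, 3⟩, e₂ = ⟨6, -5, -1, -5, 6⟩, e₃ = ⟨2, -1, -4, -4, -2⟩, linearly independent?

linearly independent

Row-reduce the matrix whose columns are e₁, e₂, e₃.
The reduction yields 3 nonzero rows, so the rank is 3.
Since rank = 3 (the number of vectors), the set is linearly independent.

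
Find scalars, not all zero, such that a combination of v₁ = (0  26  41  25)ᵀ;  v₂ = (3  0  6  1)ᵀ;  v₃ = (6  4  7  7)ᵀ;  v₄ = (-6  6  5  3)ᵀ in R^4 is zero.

v₁ - 2v₂ - 2v₃ - 3v₄ = 0

Set up α₁v₁ + … + α₄v₄ = 0 and solve the homogeneous system.
A generator of the null space is (1, -2, -2, -3).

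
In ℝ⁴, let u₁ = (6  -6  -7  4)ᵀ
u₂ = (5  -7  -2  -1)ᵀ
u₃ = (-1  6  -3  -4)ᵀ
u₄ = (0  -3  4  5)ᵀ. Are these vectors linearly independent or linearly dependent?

linearly independent

Place the vectors as rows of a 4×4 matrix and reduce to echelon form.
The reduction yields 4 nonzero rows, so the rank is 4.
Since rank = 4 (the number of vectors), the set is linearly independent.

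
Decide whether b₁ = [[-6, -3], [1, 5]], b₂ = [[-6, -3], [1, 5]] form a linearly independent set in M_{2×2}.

Take coordinates with respect to the standard basis {E₁₁, E₁₂, E₂₁, E₂₂}.
Row-reduce the matrix whose columns are b₁, b₂.
The reduction yields 1 nonzero row, so the rank is 1.
Since rank 1 < 2, the set is linearly dependent.

linearly dependent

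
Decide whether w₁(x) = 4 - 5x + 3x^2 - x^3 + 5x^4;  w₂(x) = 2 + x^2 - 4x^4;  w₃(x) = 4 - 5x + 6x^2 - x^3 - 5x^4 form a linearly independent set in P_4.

Write each element as a coordinate vector in ℝ⁵ using {1, x, …, x^4}.
Place the vectors as rows of a 3×5 matrix and reduce to echelon form.
The reduction yields 3 nonzero rows, so the rank is 3.
Since rank = 3 (the number of vectors), the set is linearly independent.

linearly independent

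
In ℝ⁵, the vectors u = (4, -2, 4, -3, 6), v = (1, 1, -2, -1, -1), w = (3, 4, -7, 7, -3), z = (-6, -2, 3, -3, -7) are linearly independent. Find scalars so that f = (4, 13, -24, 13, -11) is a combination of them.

Set up the augmented matrix [u | v | w | z | f] and row-reduce.
Row-reducing the augmented matrix gives the unique coefficients (α₁, …, α₄) = (-2, 3, 1, -1).

f = -2u + 3v + w - z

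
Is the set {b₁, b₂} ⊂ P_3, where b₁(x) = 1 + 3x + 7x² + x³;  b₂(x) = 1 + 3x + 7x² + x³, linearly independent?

linearly dependent

Take coordinates with respect to the standard basis {1, x, …, x³}.
Row-reduce the matrix whose columns are b₁, b₂.
The reduction yields 1 nonzero row, so the rank is 1.
Since rank 1 < 2, the set is linearly dependent.
Indeed b₁ - b₂ = 0.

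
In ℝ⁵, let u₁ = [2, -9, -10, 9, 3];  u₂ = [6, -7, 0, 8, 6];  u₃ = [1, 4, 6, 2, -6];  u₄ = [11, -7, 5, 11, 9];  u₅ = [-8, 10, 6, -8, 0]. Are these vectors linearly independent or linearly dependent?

Row-reduce the matrix whose columns are u₁, u₂, u₃, u₄, u₅.
The reduction yields 5 nonzero rows, so the rank is 5.
Since rank = 5 (the number of vectors), the set is linearly independent.

linearly independent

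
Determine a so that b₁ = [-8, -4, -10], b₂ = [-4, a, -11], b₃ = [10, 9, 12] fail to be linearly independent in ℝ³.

The vectors are dependent exactly when the determinant of the matrix with rows b₁, b₂, b₃ vanishes.
Cofactor expansion gives det = 4*a - 184.
Solving 4*a - 184 = 0 yields a = 46.

a = 46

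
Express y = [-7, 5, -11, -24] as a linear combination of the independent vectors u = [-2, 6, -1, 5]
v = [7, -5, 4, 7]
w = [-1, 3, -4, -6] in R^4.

y = -u - v + 2w

Since u, v, w are independent, the coefficients expressing y are uniquely determined by a linear system.
Back-substitution yields (c₁, c₂, c₃) = (-1, -1, 2).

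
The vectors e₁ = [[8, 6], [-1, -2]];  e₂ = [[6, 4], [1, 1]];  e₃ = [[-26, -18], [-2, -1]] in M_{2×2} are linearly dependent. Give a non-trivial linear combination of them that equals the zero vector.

e₁ + 3e₂ + e₃ = 0

Pass to coordinate vectors relative to the basis {E₁₁, E₁₂, E₂₁, E₂₂}.
Set up α₁e₁ + … + α₃e₃ = 0 and solve the homogeneous system.
A generator of the null space is (1, 3, 1).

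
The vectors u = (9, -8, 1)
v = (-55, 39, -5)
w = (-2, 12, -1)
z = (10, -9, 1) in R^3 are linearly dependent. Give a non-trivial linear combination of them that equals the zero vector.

Solve the homogeneous system with u, v, w, z as columns by row-reducing the coefficient matrix.
A generator of the null space is (3, 1, 1, 3).

3u + v + w + 3z = 0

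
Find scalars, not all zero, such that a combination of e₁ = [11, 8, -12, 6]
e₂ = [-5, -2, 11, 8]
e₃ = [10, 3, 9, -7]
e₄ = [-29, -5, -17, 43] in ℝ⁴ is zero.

e₁ + 2e₂ - 3e₃ - e₄ = 0

Set up α₁e₁ + … + α₄e₄ = 0 and solve the homogeneous system.
One solution (up to scaling) is (1, 2, -3, -1).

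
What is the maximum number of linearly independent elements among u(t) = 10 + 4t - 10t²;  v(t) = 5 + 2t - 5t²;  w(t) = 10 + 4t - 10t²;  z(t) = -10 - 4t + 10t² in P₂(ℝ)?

1

Represent each element by its coordinate vector in ℝ³.
Form the matrix with u, v, w, z as columns and reduce.
The echelon form has 1 nonzero row, so the rank is 1.
(With 4 elements in a 3-dimensional space the rank is at most 3.)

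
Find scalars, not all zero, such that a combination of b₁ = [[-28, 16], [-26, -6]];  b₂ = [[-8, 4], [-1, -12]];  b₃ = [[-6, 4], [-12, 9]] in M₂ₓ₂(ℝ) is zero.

Take coordinates with respect to {E₁₁, E₁₂, E₂₁, E₂₂}.
Set up α₁b₁ + … + α₃b₃ = 0 and solve the homogeneous system.
One solution (up to scaling) is (1, -2, -2).

b₁ - 2b₂ - 2b₃ = 0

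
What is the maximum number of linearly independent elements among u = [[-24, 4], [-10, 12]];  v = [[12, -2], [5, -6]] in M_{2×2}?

1

Represent each element by its coordinate vector in ℝ⁴.
Apply Gaussian elimination to the matrix whose rows are u, v.
There is 1 pivot column, so rank = 1.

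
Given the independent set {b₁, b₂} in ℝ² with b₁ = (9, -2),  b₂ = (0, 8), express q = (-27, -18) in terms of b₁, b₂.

q = -3b₁ - 3b₂

Solve the system with b₁, b₂ as columns and q as the right-hand side.
The system has the unique solution (a₁, a₂) = (-3, -3).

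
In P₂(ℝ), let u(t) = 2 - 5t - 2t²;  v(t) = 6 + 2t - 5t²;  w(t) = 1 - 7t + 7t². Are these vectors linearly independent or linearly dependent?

Write each element as a coordinate vector in ℝ³ using {1, t, t²}.
The matrix [u|v|w] has determinant 281.
A nonzero determinant means the columns are linearly independent.

linearly independent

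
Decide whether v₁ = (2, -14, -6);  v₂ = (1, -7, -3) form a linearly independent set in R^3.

Row-reduce the matrix whose columns are v₁, v₂.
The reduction yields 1 nonzero row, so the rank is 1.
Since rank 1 < 2, the set is linearly dependent.
Indeed v₁ - 2v₂ = 0.

linearly dependent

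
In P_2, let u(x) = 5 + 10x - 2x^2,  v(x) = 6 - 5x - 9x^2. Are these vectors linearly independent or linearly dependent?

linearly independent

Take coordinates with respect to the standard basis {1, x, x^2}.
Row-reduce the matrix whose columns are u, v.
The reduction yields 2 nonzero rows, so the rank is 2.
Since rank = 2 (the number of vectors), the set is linearly independent.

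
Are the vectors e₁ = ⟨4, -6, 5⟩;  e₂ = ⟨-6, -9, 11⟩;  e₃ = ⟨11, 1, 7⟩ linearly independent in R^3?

linearly independent

The matrix [e₁|e₂|e₃] has determinant -809.
A nonzero determinant means the columns are linearly independent.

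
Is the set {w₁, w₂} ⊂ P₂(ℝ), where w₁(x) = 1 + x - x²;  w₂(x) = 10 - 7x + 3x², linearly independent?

Take coordinates with respect to the standard basis {1, x, x²}.
Place the vectors as rows of a 2×3 matrix and reduce to echelon form.
The reduction yields 2 nonzero rows, so the rank is 2.
Since rank = 2 (the number of vectors), the set is linearly independent.

linearly independent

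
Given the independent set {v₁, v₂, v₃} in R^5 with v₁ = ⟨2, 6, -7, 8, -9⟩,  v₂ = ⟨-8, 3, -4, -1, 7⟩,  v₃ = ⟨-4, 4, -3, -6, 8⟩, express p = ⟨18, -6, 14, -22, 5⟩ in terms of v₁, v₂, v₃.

p = -v₁ - 4v₂ + 3v₃

Write p = α₁v₁ + … + α₃v₃ and equate components.
Back-substitution yields (α₁, α₂, α₃) = (-1, -4, 3).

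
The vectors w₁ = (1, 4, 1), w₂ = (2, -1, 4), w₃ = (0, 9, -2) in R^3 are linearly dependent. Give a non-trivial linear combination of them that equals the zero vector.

Set up α₁w₁ + … + α₃w₃ = 0 and solve the homogeneous system.
A generator of the null space is (2, -1, -1).

2w₁ - w₂ - w₃ = 0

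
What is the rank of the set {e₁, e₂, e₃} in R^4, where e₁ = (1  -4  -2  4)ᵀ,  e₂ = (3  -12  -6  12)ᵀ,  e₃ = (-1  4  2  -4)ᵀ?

Form the matrix with e₁, e₂, e₃ as columns and reduce.
Exactly 1 pivot survives; hence the rank is 1.

1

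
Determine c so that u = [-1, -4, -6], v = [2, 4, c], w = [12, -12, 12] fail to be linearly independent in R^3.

c = 8

Place the vectors as rows of a 3×3 matrix; dependence ⇔ determinant zero.
Expanding, det = 480 - 60*c.
This vanishes exactly when c = 8.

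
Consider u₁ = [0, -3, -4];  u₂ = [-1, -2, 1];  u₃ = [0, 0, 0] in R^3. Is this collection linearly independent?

linearly dependent

One of the vectors is the zero vector, so the set is linearly dependent.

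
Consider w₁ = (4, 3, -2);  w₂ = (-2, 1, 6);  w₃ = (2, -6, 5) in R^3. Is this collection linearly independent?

linearly independent

Form the 3×3 matrix with these as columns; its determinant is 210.
A nonzero determinant means the columns are linearly independent.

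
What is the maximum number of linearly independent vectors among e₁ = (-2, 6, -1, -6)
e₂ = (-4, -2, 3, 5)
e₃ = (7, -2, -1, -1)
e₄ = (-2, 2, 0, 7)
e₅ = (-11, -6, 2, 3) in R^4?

Row-reduce the 5×4 matrix with these as rows.
The echelon form has 4 nonzero rows, so the rank is 4.
(With 5 elements in a 4-dimensional space the rank is at most 4.)

4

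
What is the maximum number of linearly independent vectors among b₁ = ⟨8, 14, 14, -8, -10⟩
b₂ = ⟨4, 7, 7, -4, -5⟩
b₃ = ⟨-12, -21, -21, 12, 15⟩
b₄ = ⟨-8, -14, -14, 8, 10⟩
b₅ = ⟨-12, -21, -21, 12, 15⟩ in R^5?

1

Row-reduce the 5×5 matrix with these as rows.
Reduction leaves 1 leading entry, giving rank 1.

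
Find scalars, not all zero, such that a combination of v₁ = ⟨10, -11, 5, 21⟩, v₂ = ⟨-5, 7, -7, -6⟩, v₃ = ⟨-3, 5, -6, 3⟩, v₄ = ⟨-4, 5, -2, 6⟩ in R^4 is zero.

v₁ + 3v₂ - 3v₃ + v₄ = 0

Row-reduce the matrix with v₁, v₂, v₃, v₄ as columns; the null space gives the coefficients.
A generator of the null space is (1, 3, -3, 1).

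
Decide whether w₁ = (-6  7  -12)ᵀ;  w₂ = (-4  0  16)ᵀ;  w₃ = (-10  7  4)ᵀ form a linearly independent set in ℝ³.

linearly dependent

Form the 3×3 matrix with these as columns; its determinant is 0.
A zero determinant means the columns are linearly dependent.
Indeed w₁ + w₂ - w₃ = 0.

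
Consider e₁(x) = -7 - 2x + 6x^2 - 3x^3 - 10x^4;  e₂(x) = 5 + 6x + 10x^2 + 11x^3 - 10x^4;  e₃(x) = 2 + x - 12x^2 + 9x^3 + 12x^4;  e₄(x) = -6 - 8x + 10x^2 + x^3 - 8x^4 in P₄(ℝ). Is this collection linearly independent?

linearly independent

Write each element as a coordinate vector in ℝ⁵ using {1, x, …, x^4}.
Row-reduce the matrix whose columns are e₁, e₂, e₃, e₄.
The reduction yields 4 nonzero rows, so the rank is 4.
Since rank = 4 (the number of vectors), the set is linearly independent.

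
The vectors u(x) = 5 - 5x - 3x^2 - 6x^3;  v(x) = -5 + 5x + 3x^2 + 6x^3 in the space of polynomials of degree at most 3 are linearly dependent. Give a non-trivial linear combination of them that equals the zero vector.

u + v = 0

Take coordinates with respect to {1, x, …, x^3}.
Write the vectors as columns of a matrix and find a nonzero vector in its null space.
The free variable yields coefficients (1, 1) (any nonzero multiple also works).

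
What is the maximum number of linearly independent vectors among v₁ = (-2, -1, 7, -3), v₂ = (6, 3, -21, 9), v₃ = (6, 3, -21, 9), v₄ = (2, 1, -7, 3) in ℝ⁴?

Row-reduce the 4×4 matrix with these as rows.
Exactly 1 pivot survives; hence the rank is 1.

1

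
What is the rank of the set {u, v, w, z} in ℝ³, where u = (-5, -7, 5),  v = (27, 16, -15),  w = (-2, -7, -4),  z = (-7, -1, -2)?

Apply Gaussian elimination to the matrix whose rows are u, v, w, z.
The echelon form has 3 nonzero rows, so the rank is 3.
(With 4 elements in a 3-dimensional space the rank is at most 3.)

rank 3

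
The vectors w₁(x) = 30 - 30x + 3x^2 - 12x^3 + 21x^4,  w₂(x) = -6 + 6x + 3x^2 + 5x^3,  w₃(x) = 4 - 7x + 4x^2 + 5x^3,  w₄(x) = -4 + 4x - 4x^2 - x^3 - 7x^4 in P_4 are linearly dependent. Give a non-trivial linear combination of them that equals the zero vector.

w₁ + 3w₂ + 3w₄ = 0

Write each element as a vector in ℝ⁵ using {1, x, …, x^4}.
Write the vectors as columns of a matrix and find a nonzero vector in its null space.
One solution (up to scaling) is (1, 3, 0, 3).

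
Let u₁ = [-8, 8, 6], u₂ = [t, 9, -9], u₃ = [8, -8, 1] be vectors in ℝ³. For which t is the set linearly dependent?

Dependence holds iff the 3×3 matrix [u₁ u₂ u₃] is singular.
The determinant works out to -56*t - 504.
This vanishes exactly when t = -9.

t = -9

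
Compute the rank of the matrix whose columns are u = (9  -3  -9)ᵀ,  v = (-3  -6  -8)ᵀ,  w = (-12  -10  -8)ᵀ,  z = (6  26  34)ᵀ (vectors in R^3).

Form the matrix with u, v, w, z as columns and reduce.
Reduction leaves 3 leading entries, giving rank 3.
(With 4 elements in a 3-dimensional space the rank is at most 3.)

rank 3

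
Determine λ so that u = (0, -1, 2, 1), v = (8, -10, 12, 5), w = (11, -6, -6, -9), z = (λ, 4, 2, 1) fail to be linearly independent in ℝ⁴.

λ = -37/3

The vectors are dependent exactly when the determinant of the matrix with rows u, v, w, z vanishes.
The determinant works out to 30*λ + 370.
This vanishes exactly when λ = -37/3.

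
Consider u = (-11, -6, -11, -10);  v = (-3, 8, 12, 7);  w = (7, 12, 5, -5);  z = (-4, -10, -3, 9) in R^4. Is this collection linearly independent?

linearly independent

Place the vectors as rows of a 4×4 matrix and reduce to echelon form.
The reduction yields 4 nonzero rows, so the rank is 4.
Since rank = 4 (the number of vectors), the set is linearly independent.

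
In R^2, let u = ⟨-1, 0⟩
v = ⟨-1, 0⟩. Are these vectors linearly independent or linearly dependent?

The matrix [u|v] has determinant 0.
A zero determinant means the columns are linearly dependent.

linearly dependent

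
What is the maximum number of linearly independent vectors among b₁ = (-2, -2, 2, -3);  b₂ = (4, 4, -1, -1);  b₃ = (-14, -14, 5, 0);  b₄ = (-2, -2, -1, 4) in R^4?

Row-reduce the 4×4 matrix with these as rows.
Exactly 2 pivots survive; hence the rank is 2.

2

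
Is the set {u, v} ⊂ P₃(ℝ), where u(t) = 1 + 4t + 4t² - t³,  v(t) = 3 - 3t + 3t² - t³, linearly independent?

linearly independent

Take coordinates with respect to the standard basis {1, t, …, t³}.
Row-reduce the matrix whose columns are u, v.
The reduction yields 2 nonzero rows, so the rank is 2.
Since rank = 2 (the number of vectors), the set is linearly independent.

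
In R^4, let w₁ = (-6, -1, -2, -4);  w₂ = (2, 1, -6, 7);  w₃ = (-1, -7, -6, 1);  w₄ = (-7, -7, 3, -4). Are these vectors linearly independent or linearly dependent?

linearly independent

Row-reduce the matrix whose columns are w₁, w₂, w₃, w₄.
The reduction yields 4 nonzero rows, so the rank is 4.
Since rank = 4 (the number of vectors), the set is linearly independent.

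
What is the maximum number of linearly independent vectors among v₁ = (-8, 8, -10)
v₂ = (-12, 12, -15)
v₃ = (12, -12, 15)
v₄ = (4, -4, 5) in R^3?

Put the 3×4 matrix [v₁|v₂|v₃|v₄] into echelon form.
Reduction leaves 1 leading entry, giving rank 1.
(With 4 elements in a 3-dimensional space the rank is at most 3.)

1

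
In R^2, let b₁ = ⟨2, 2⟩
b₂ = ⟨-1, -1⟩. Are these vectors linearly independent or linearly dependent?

linearly dependent

One vector is a scalar multiple of another, so the set is dependent.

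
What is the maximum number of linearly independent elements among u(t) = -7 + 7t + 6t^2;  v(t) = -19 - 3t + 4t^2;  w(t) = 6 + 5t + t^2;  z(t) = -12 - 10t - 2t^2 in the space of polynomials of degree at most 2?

Represent each element by its coordinate vector in ℝ³.
Put the 3×4 matrix [u|v|w|z] into echelon form.
Reduction leaves 2 leading entries, giving rank 2.
(With 4 elements in a 3-dimensional space the rank is at most 3.)

2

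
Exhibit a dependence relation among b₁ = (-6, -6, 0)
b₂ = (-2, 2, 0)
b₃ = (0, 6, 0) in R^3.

Set up α₁b₁ + … + α₃b₃ = 0 and solve the homogeneous system.
The free variable yields coefficients (1, -3, 2) (any nonzero multiple also works).

b₁ - 3b₂ + 2b₃ = 0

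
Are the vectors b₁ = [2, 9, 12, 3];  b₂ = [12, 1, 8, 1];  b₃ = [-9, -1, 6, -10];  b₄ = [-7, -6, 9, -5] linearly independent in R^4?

The matrix [b₁|b₂|b₃|b₄] has determinant -16148.
A nonzero determinant means the columns are linearly independent.

linearly independent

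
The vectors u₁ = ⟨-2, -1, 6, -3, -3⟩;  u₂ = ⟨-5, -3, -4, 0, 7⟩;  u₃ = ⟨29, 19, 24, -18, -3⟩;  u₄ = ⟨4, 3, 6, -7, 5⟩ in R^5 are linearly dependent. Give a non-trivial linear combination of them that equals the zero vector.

u₁ + 3u₂ + u₃ - 3u₄ = 0

Write the vectors as columns of a matrix and find a nonzero vector in its null space.
The free variable yields coefficients (1, 3, 1, -3) (any nonzero multiple also works).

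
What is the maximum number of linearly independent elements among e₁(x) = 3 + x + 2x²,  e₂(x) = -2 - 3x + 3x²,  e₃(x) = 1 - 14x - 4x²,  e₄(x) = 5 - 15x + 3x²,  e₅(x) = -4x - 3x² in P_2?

3

Use coordinates relative to {1, x, x²}.
Apply Gaussian elimination to the matrix whose rows are e₁, e₂, e₃, e₄, e₅.
The echelon form has 3 nonzero rows, so the rank is 3.
(With 5 elements in a 3-dimensional space the rank is at most 3.)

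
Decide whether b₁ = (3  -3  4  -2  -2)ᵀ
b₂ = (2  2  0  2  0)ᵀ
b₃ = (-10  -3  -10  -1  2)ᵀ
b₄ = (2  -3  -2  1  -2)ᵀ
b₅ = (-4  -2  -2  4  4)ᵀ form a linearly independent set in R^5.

The matrix [b₁|b₂|b₃|b₄|b₅] has determinant 0.
A zero determinant means the columns are linearly dependent.

linearly dependent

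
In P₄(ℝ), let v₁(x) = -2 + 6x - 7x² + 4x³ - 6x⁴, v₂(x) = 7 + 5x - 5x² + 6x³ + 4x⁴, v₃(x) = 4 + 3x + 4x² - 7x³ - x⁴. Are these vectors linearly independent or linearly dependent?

Write each element as a coordinate vector in ℝ⁵ using {1, x, …, x⁴}.
Place the vectors as rows of a 3×5 matrix and reduce to echelon form.
The reduction yields 3 nonzero rows, so the rank is 3.
Since rank = 3 (the number of vectors), the set is linearly independent.

linearly independent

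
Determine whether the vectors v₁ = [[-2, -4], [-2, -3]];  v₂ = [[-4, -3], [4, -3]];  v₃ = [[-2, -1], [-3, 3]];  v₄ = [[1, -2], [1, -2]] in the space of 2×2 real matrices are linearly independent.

Take coordinates with respect to the standard basis {E₁₁, E₁₂, E₂₁, E₂₂}.
Place the vectors as rows of a 4×4 matrix and reduce to echelon form.
The reduction yields 4 nonzero rows, so the rank is 4.
Since rank = 4 (the number of vectors), the set is linearly independent.

linearly independent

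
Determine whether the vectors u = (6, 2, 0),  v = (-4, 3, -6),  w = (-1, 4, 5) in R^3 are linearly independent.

Form the 3×3 matrix with these as columns; its determinant is 286.
A nonzero determinant means the columns are linearly independent.

linearly independent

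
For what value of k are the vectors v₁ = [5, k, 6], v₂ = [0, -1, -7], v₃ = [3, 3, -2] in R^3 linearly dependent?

The vectors are dependent exactly when the determinant of the matrix with rows v₁, v₂, v₃ vanishes.
The determinant works out to 133 - 21*k.
Solving 133 - 21*k = 0 yields k = 19/3.

k = 19/3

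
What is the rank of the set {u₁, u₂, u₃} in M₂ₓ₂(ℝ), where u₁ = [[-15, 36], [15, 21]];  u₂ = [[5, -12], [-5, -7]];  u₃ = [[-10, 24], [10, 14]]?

Pass to coordinate vectors with respect to the basis {E₁₁, E₁₂, E₂₁, E₂₂}.
Put the 4×3 matrix [u₁|u₂|u₃] into echelon form.
Exactly 1 pivot survives; hence the rank is 1.

rank 1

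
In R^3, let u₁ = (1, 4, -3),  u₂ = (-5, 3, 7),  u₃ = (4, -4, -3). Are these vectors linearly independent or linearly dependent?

Place the vectors as rows of a 3×3 matrix and reduce to echelon form.
The reduction yields 3 nonzero rows, so the rank is 3.
Since rank = 3 (the number of vectors), the set is linearly independent.

linearly independent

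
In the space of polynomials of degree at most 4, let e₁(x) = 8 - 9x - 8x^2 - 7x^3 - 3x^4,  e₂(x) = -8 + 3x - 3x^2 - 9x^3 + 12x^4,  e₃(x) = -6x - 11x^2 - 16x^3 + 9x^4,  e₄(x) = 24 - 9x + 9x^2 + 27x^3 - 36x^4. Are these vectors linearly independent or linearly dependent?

Write each element as a coordinate vector in ℝ⁵ using {1, x, …, x^4}.
Place the vectors as rows of a 4×5 matrix and reduce to echelon form.
The reduction yields 2 nonzero rows, so the rank is 2.
Since rank 2 < 4, the set is linearly dependent.

linearly dependent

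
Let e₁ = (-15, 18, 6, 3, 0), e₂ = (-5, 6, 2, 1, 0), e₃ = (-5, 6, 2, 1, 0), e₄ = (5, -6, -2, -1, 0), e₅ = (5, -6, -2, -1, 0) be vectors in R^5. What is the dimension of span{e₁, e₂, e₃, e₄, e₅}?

dim = 1

Put the 5×5 matrix [e₁|e₂|e₃|e₄|e₅] into echelon form.
The echelon form has 1 nonzero row, so the rank is 1.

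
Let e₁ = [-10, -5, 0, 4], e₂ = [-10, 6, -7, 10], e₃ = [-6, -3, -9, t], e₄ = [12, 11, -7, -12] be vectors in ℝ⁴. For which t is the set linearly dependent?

The vectors are dependent exactly when the determinant of the matrix with rows e₁, e₂, e₃, e₄ vanishes.
Expanding, det = -420*t - 8820.
This vanishes exactly when t = -21.

t = -21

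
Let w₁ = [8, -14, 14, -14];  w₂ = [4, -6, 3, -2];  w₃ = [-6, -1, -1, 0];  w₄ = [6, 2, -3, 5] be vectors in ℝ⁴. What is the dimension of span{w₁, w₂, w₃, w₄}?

dim = 3

Put the 4×4 matrix [w₁|w₂|w₃|w₄] into echelon form.
The echelon form has 3 nonzero rows, so the rank is 3.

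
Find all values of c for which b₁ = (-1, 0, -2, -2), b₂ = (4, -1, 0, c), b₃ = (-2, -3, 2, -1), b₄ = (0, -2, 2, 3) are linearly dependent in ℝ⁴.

The vectors are dependent exactly when the determinant of the matrix with rows b₁, b₂, b₃, b₄ vanishes.
Expanding, det = 84 - 6*c.
Solving 84 - 6*c = 0 yields c = 14.

c = 14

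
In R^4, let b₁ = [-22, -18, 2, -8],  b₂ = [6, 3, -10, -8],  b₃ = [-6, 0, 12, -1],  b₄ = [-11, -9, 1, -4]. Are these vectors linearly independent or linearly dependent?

linearly dependent

Form the 4×4 matrix with these as columns; its determinant is 0.
A zero determinant means the columns are linearly dependent.
Indeed b₁ - 2b₄ = 0.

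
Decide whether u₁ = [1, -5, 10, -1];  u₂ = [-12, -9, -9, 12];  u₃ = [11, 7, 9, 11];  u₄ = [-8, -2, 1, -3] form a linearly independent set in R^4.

Row-reduce the matrix whose columns are u₁, u₂, u₃, u₄.
The reduction yields 4 nonzero rows, so the rank is 4.
Since rank = 4 (the number of vectors), the set is linearly independent.

linearly independent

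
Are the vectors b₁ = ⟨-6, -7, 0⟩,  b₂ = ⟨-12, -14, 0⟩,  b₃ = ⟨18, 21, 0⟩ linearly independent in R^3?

One vector is a scalar multiple of another, so the set is dependent.

linearly dependent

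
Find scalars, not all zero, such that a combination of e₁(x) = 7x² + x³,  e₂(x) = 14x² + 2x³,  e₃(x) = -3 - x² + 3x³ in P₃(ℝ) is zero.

2e₁ - e₂ = 0

Pass to coordinate vectors relative to the basis {1, x, …, x³}.
Row-reduce the matrix with e₁, e₂, e₃ as columns; the null space gives the coefficients.
A generator of the null space is (2, -1, 0).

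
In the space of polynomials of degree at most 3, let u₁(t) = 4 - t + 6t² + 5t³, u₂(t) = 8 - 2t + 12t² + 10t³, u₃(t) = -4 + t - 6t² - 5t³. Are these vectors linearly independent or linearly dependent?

linearly dependent

Take coordinates with respect to the standard basis {1, t, …, t³}.
Place the vectors as rows of a 3×4 matrix and reduce to echelon form.
The reduction yields 1 nonzero row, so the rank is 1.
Since rank 1 < 3, the set is linearly dependent.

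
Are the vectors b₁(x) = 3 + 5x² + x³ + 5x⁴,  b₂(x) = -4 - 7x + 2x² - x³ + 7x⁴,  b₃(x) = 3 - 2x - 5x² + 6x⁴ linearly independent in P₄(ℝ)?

linearly independent

Write each element as a coordinate vector in ℝ⁵ using {1, x, …, x⁴}.
Place the vectors as rows of a 3×5 matrix and reduce to echelon form.
The reduction yields 3 nonzero rows, so the rank is 3.
Since rank = 3 (the number of vectors), the set is linearly independent.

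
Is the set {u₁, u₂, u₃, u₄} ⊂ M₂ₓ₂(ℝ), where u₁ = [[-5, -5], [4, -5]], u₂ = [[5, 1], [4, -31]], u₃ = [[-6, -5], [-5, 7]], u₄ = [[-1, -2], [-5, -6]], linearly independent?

linearly dependent

Write each element as a coordinate vector in ℝ⁴ using {E₁₁, E₁₂, E₂₁, E₂₂}.
The matrix [u₁|u₂|u₃|u₄] has determinant 0.
A zero determinant means the columns are linearly dependent.
Indeed u₁ - u₂ - 2u₃ + 2u₄ = 0.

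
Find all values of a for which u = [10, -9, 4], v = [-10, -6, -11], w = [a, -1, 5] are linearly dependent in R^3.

The set is linearly dependent precisely when det[u; v; w] = 0.
Expanding, det = 123*a - 820.
Solving 123*a - 820 = 0 yields a = 20/3.

a = 20/3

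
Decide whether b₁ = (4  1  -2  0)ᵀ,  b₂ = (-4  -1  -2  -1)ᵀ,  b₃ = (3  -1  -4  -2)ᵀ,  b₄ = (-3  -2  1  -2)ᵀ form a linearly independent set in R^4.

linearly independent

Form the 4×4 matrix with these as columns; its determinant is 25.
A nonzero determinant means the columns are linearly independent.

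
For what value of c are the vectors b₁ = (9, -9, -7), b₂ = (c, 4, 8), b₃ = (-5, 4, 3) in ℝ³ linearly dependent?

Dependence holds iff the 3×3 matrix [b₁ b₂ b₃] is singular.
The determinant works out to 40 - c.
Setting this to zero gives c = 40.

c = 40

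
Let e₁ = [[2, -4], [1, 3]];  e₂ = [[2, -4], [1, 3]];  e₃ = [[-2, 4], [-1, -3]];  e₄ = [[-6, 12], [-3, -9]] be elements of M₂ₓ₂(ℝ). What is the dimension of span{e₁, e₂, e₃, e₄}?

dim = 1

Use coordinates relative to {E₁₁, E₁₂, E₂₁, E₂₂}.
Row-reduce the 4×4 matrix with these as rows.
The echelon form has 1 nonzero row, so the rank is 1.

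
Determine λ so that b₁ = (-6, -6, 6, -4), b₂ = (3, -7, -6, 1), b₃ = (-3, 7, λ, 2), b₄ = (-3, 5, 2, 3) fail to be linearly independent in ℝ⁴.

The set is linearly dependent precisely when det[b₁; b₂; b₃; b₄] = 0.
Expanding, det = 252*λ - 900.
Setting this to zero gives λ = 25/7.

λ = 25/7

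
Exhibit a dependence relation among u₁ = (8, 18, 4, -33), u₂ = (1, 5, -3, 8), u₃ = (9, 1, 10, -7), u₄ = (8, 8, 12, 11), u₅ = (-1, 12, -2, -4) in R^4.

u₁ - 2u₃ + u₄ - 2u₅ = 0

Row-reduce the matrix with u₁, u₂, u₃, u₄, u₅ as columns; the null space gives the coefficients.
One solution (up to scaling) is (1, 0, -2, 1, -2).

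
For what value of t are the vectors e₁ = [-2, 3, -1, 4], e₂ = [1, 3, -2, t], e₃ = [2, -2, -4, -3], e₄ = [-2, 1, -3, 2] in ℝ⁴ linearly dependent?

t = 5/2

Place the vectors as rows of a 4×4 matrix; dependence ⇔ determinant zero.
The determinant works out to 24*t - 60.
Setting this to zero gives t = 5/2.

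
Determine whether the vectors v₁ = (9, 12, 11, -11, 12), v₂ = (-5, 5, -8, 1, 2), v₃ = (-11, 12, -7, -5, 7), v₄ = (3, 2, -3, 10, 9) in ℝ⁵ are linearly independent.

linearly independent

Row-reduce the matrix whose columns are v₁, v₂, v₃, v₄.
The reduction yields 4 nonzero rows, so the rank is 4.
Since rank = 4 (the number of vectors), the set is linearly independent.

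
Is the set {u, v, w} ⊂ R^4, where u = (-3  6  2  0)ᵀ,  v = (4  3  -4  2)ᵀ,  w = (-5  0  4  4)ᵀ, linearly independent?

linearly independent

Row-reduce the matrix whose columns are u, v, w.
The reduction yields 3 nonzero rows, so the rank is 3.
Since rank = 3 (the number of vectors), the set is linearly independent.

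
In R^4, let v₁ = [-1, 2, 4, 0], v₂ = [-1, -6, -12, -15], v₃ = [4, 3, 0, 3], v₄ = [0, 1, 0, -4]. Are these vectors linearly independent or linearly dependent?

linearly dependent

Row-reduce the matrix whose columns are v₁, v₂, v₃, v₄.
The reduction yields 3 nonzero rows, so the rank is 3.
Since rank 3 < 4, the set is linearly dependent.
Indeed 3v₁ + v₂ + v₃ - 3v₄ = 0.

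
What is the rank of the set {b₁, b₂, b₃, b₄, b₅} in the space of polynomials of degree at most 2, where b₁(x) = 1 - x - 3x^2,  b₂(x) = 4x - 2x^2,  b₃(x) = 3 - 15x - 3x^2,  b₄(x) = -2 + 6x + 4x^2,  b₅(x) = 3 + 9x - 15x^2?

Represent each element by its coordinate vector in ℝ³.
Form the matrix with b₁, b₂, b₃, b₄, b₅ as columns and reduce.
Exactly 2 pivots survive; hence the rank is 2.
(With 5 elements in a 3-dimensional space the rank is at most 3.)

rank 2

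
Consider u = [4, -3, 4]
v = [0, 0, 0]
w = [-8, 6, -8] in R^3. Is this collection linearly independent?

linearly dependent

One of the vectors is the zero vector, so the set is linearly dependent.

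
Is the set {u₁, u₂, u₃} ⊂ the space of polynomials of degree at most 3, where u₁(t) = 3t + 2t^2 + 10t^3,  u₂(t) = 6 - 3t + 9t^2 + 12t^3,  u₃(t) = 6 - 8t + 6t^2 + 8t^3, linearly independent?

Take coordinates with respect to the standard basis {1, t, …, t^3}.
Row-reduce the matrix whose columns are u₁, u₂, u₃.
The reduction yields 3 nonzero rows, so the rank is 3.
Since rank = 3 (the number of vectors), the set is linearly independent.

linearly independent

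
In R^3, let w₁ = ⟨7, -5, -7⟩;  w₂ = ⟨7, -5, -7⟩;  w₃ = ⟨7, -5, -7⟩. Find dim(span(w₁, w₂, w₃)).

dim = 1

Apply Gaussian elimination to the matrix whose rows are w₁, w₂, w₃.
Reduction leaves 1 leading entry, giving rank 1.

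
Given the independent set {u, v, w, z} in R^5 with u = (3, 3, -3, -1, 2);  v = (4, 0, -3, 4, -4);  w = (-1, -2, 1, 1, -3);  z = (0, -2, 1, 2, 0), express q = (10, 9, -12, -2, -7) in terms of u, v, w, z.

Set up the augmented matrix [u | v | w | z | q] and row-reduce.
Row-reducing the augmented matrix gives the unique coefficients (c₁, …, c₄) = (3, 1, 3, -3).

q = 3u + v + 3w - 3z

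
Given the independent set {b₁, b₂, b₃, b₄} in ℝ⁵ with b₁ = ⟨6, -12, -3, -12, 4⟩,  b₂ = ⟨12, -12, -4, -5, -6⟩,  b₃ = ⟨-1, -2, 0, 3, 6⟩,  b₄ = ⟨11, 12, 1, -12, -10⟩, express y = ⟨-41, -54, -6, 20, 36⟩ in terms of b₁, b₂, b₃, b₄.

Since b₁, b₂, b₃, b₄ are independent, the coefficients expressing y are uniquely determined by a linear system.
Row-reducing the augmented matrix gives the unique coefficients (a₁, …, a₄) = (2, -1, -3, -4).

y = 2b₁ - b₂ - 3b₃ - 4b₄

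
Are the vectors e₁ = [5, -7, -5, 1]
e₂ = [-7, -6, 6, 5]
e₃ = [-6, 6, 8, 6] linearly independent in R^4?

linearly independent

Place the vectors as rows of a 3×4 matrix and reduce to echelon form.
The reduction yields 3 nonzero rows, so the rank is 3.
Since rank = 3 (the number of vectors), the set is linearly independent.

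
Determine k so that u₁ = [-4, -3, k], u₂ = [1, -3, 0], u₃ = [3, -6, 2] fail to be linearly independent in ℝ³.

k = -10

The vectors are dependent exactly when the determinant of the matrix with rows u₁, u₂, u₃ vanishes.
Cofactor expansion gives det = 3*k + 30.
Solving 3*k + 30 = 0 yields k = -10.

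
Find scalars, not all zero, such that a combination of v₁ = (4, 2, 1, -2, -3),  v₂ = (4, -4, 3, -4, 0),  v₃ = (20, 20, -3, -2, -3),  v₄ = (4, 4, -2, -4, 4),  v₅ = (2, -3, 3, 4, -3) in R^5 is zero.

3v₁ - 2v₂ - v₃ + 3v₄ + 2v₅ = 0

Write the vectors as columns of a matrix and find a nonzero vector in its null space.
A generator of the null space is (3, -2, -1, 3, 2).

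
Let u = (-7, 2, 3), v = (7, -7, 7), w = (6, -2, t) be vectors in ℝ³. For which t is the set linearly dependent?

Dependence holds iff the 3×3 matrix [u v w] is singular.
The determinant works out to 35*t + 70.
Setting this to zero gives t = -2.

t = -2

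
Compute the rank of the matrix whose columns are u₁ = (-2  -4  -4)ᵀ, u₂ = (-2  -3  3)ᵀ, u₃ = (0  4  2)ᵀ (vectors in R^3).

3

Apply Gaussian elimination to the matrix whose rows are u₁, u₂, u₃.
Reduction leaves 3 leading entries, giving rank 3.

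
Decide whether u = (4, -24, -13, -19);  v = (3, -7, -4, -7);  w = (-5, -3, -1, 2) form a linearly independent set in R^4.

linearly dependent

Row-reduce the matrix whose columns are u, v, w.
The reduction yields 2 nonzero rows, so the rank is 2.
Since rank 2 < 3, the set is linearly dependent.
Indeed u - 3v - w = 0.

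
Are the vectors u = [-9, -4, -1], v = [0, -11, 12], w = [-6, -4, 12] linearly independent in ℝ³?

linearly independent

The matrix [u|v|w] has determinant 1110.
A nonzero determinant means the columns are linearly independent.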